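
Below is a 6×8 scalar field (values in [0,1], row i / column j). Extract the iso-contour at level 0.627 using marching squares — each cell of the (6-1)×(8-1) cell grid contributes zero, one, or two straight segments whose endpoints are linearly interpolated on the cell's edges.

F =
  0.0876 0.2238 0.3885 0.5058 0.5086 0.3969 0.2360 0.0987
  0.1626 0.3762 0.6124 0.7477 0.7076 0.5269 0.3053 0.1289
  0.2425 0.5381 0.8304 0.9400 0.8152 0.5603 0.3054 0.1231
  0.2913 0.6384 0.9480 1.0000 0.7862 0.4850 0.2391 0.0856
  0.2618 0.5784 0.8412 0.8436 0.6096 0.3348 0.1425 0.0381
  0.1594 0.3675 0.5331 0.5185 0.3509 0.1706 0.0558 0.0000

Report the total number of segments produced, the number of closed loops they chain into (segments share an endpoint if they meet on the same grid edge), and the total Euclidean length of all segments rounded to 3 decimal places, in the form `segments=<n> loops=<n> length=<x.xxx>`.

segments=16 loops=1 length=12.443

cell (0,2): code 0100 → (0.501,3.000)–(1.000,2.108)
cell (0,3): code 1100 → (0.595,4.000)–(0.501,3.000)
cell (0,4): code 1000 → (1.000,4.446)–(0.595,4.000)
cell (1,1): code 0100 → (1.067,2.000)–(2.000,1.304)
cell (1,2): code 1110 → (1.000,2.108)–(1.067,2.000)
cell (1,4): code 1001 → (2.000,4.738)–(1.000,4.446)
cell (2,0): code 0100 → (2.886,1.000)–(3.000,0.967)
cell (2,1): code 1110 → (2.000,1.304)–(2.886,1.000)
cell (2,4): code 1001 → (3.000,4.529)–(2.000,4.738)
cell (3,0): code 0010 → (3.000,0.967)–(3.190,1.000)
cell (3,1): code 0111 → (3.190,1.000)–(4.000,1.185)
cell (3,3): code 1011 → (4.000,3.926)–(3.901,4.000)
cell (3,4): code 0001 → (3.901,4.000)–(3.000,4.529)
cell (4,1): code 0010 → (4.000,1.185)–(4.695,2.000)
cell (4,2): code 0011 → (4.695,2.000)–(4.666,3.000)
cell (4,3): code 0001 → (4.666,3.000)–(4.000,3.926)
total: 16 segments, chained into 1 closed loop(s), length Σ = 12.443281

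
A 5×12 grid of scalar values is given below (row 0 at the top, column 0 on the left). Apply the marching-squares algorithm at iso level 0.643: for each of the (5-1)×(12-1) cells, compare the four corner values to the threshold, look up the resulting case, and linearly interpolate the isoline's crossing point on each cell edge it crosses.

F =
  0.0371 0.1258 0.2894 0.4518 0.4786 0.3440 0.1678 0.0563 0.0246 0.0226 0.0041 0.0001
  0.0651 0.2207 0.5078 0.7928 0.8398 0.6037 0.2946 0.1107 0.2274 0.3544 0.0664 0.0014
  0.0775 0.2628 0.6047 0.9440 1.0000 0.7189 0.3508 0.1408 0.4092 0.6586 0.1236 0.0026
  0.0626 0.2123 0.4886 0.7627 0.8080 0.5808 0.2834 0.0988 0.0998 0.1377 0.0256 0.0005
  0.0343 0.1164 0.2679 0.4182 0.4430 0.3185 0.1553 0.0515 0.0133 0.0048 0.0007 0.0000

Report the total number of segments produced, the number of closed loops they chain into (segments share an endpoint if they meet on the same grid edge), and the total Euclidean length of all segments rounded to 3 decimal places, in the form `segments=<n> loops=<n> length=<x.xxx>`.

segments=16 loops=2 length=9.701

cell (0,2): code 0100 → (0.561,3.000)–(1.000,2.474)
cell (0,3): code 1100 → (0.455,4.000)–(0.561,3.000)
cell (0,4): code 1000 → (1.000,4.834)–(0.455,4.000)
cell (1,2): code 0110 → (1.000,2.474)–(2.000,2.113)
cell (1,4): code 1101 → (1.341,5.000)–(1.000,4.834)
cell (1,5): code 1000 → (2.000,5.206)–(1.341,5.000)
cell (1,8): code 0100 → (1.949,9.000)–(2.000,8.937)
cell (1,9): code 1000 → (2.000,9.029)–(1.949,9.000)
cell (2,2): code 0110 → (2.000,2.113)–(3.000,2.563)
cell (2,4): code 1011 → (3.000,4.726)–(2.550,5.000)
cell (2,5): code 0001 → (2.550,5.000)–(2.000,5.206)
cell (2,8): code 0010 → (2.000,8.937)–(2.030,9.000)
cell (2,9): code 0001 → (2.030,9.000)–(2.000,9.029)
cell (3,2): code 0010 → (3.000,2.563)–(3.347,3.000)
cell (3,3): code 0011 → (3.347,3.000)–(3.452,4.000)
cell (3,4): code 0001 → (3.452,4.000)–(3.000,4.726)
total: 16 segments, chained into 2 closed loop(s), length Σ = 9.700507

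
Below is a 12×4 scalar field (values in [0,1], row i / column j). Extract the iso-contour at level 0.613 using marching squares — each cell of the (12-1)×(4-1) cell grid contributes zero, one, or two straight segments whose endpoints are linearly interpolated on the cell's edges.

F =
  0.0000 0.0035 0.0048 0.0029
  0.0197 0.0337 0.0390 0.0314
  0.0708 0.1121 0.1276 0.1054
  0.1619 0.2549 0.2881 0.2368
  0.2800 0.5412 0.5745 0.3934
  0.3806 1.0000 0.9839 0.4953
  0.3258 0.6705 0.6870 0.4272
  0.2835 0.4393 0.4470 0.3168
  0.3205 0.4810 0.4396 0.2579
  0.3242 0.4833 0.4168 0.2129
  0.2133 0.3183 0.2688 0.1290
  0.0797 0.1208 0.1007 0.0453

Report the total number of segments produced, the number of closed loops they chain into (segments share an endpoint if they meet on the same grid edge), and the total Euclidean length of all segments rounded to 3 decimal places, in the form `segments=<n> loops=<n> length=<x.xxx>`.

segments=8 loops=1 length=7.161

cell (4,0): code 0100 → (4.156,1.000)–(5.000,0.375)
cell (4,1): code 1100 → (4.094,2.000)–(4.156,1.000)
cell (4,2): code 1000 → (5.000,2.759)–(4.094,2.000)
cell (5,0): code 0110 → (5.000,0.375)–(6.000,0.833)
cell (5,2): code 1001 → (6.000,2.285)–(5.000,2.759)
cell (6,0): code 0010 → (6.000,0.833)–(6.249,1.000)
cell (6,1): code 0011 → (6.249,1.000)–(6.308,2.000)
cell (6,2): code 0001 → (6.308,2.000)–(6.000,2.285)
total: 8 segments, chained into 1 closed loop(s), length Σ = 7.161259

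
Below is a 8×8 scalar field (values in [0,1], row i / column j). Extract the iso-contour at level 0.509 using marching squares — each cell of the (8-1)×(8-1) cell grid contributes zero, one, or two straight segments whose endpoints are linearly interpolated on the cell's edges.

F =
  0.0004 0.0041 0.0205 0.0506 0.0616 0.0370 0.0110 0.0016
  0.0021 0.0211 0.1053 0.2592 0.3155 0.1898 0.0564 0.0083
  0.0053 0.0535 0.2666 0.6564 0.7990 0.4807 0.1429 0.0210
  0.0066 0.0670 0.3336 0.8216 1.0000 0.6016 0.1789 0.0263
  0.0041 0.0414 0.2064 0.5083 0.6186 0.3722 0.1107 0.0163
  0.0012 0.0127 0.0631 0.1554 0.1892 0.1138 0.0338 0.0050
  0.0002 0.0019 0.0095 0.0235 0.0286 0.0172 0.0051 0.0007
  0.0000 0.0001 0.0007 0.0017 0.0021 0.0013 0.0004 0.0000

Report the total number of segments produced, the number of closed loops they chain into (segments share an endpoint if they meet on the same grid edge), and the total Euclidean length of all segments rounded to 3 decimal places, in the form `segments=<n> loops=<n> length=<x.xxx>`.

cell (1,2): code 0100 → (1.629,3.000)–(2.000,2.622)
cell (1,3): code 1100 → (1.400,4.000)–(1.629,3.000)
cell (1,4): code 1000 → (2.000,4.911)–(1.400,4.000)
cell (2,2): code 0110 → (2.000,2.622)–(3.000,2.359)
cell (2,4): code 1101 → (2.234,5.000)–(2.000,4.911)
cell (2,5): code 1000 → (3.000,5.219)–(2.234,5.000)
cell (3,2): code 0010 → (3.000,2.359)–(3.998,3.000)
cell (3,3): code 0111 → (3.998,3.000)–(4.000,3.006)
cell (3,4): code 1011 → (4.000,4.445)–(3.404,5.000)
cell (3,5): code 0001 → (3.404,5.000)–(3.000,5.219)
cell (4,3): code 0010 → (4.000,3.006)–(4.255,4.000)
cell (4,4): code 0001 → (4.255,4.000)–(4.000,4.445)
total: 12 segments, chained into 1 closed loop(s), length Σ = 8.732542

segments=12 loops=1 length=8.733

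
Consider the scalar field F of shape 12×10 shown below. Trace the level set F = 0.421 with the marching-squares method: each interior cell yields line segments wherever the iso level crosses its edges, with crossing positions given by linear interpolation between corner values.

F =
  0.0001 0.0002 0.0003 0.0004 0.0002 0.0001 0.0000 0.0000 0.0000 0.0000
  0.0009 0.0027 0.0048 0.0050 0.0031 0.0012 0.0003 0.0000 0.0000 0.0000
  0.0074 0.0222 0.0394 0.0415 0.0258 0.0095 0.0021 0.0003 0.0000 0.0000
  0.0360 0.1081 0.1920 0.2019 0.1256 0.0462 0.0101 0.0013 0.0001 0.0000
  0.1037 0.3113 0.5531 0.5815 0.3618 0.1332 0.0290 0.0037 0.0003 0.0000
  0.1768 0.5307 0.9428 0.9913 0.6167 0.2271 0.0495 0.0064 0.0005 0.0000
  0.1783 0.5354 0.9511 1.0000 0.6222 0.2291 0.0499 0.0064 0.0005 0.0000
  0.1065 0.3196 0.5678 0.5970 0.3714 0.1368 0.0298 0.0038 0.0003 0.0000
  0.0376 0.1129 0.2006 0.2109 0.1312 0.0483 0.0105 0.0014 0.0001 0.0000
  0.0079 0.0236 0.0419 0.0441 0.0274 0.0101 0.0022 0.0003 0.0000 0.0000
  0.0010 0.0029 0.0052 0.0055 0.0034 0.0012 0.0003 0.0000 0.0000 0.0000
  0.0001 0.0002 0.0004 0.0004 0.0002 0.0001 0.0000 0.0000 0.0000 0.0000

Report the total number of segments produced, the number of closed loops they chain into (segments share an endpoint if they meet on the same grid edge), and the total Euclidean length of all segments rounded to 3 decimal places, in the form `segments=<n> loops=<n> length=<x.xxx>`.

cell (3,1): code 0100 → (3.634,2.000)–(4.000,1.454)
cell (3,2): code 1100 → (3.577,3.000)–(3.634,2.000)
cell (3,3): code 1000 → (4.000,3.731)–(3.577,3.000)
cell (4,0): code 0100 → (4.500,1.000)–(5.000,0.690)
cell (4,1): code 1110 → (4.000,1.454)–(4.500,1.000)
cell (4,3): code 1101 → (4.232,4.000)–(4.000,3.731)
cell (4,4): code 1000 → (5.000,4.502)–(4.232,4.000)
cell (5,0): code 0110 → (5.000,0.690)–(6.000,0.680)
cell (5,4): code 1001 → (6.000,4.512)–(5.000,4.502)
cell (6,0): code 0010 → (6.000,0.680)–(6.530,1.000)
cell (6,1): code 0111 → (6.530,1.000)–(7.000,1.409)
cell (6,3): code 1011 → (7.000,3.780)–(6.802,4.000)
cell (6,4): code 0001 → (6.802,4.000)–(6.000,4.512)
cell (7,1): code 0010 → (7.000,1.409)–(7.400,2.000)
cell (7,2): code 0011 → (7.400,2.000)–(7.456,3.000)
cell (7,3): code 0001 → (7.456,3.000)–(7.000,3.780)
total: 16 segments, chained into 1 closed loop(s), length Σ = 12.148327

segments=16 loops=1 length=12.148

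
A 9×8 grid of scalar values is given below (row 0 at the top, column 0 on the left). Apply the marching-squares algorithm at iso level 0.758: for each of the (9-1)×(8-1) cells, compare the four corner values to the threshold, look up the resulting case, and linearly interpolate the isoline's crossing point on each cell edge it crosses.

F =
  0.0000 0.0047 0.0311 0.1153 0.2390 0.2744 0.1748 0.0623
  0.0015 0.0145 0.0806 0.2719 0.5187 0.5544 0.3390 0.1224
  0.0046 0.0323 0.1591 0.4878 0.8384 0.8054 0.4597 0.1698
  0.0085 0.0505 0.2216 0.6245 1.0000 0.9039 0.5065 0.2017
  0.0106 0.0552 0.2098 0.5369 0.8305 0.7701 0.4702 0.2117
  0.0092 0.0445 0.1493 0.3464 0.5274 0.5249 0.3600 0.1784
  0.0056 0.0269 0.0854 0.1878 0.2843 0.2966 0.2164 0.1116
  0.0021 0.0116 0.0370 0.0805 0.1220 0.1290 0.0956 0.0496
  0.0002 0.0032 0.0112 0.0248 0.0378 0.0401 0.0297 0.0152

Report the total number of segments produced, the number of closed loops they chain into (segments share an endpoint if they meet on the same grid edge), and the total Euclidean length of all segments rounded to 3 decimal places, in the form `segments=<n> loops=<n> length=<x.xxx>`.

cell (1,3): code 0100 → (1.749,4.000)–(2.000,3.771)
cell (1,4): code 1100 → (1.811,5.000)–(1.749,4.000)
cell (1,5): code 1000 → (2.000,5.137)–(1.811,5.000)
cell (2,3): code 0110 → (2.000,3.771)–(3.000,3.356)
cell (2,5): code 1001 → (3.000,5.367)–(2.000,5.137)
cell (3,3): code 0110 → (3.000,3.356)–(4.000,3.753)
cell (3,5): code 1001 → (4.000,5.040)–(3.000,5.367)
cell (4,3): code 0010 → (4.000,3.753)–(4.239,4.000)
cell (4,4): code 0011 → (4.239,4.000)–(4.049,5.000)
cell (4,5): code 0001 → (4.049,5.000)–(4.000,5.040)
total: 10 segments, chained into 1 closed loop(s), length Σ = 7.238097

segments=10 loops=1 length=7.238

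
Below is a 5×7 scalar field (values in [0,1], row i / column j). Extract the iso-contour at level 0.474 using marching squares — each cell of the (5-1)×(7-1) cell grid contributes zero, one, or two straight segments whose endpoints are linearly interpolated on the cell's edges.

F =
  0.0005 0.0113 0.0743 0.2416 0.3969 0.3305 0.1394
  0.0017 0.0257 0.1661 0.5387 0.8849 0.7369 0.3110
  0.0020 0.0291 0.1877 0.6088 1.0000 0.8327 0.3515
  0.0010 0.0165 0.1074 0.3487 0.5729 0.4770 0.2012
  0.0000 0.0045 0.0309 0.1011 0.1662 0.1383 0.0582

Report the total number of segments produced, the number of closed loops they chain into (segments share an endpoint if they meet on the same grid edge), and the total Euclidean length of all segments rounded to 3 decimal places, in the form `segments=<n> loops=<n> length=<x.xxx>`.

cell (0,2): code 0100 → (0.782,3.000)–(1.000,2.826)
cell (0,3): code 1100 → (0.158,4.000)–(0.782,3.000)
cell (0,4): code 1100 → (0.353,5.000)–(0.158,4.000)
cell (0,5): code 1000 → (1.000,5.617)–(0.353,5.000)
cell (1,2): code 0110 → (1.000,2.826)–(2.000,2.680)
cell (1,5): code 1001 → (2.000,5.745)–(1.000,5.617)
cell (2,2): code 0010 → (2.000,2.680)–(2.518,3.000)
cell (2,3): code 0111 → (2.518,3.000)–(3.000,3.559)
cell (2,5): code 1001 → (3.000,5.011)–(2.000,5.745)
cell (3,3): code 0010 → (3.000,3.559)–(3.243,4.000)
cell (3,4): code 0011 → (3.243,4.000)–(3.009,5.000)
cell (3,5): code 0001 → (3.009,5.000)–(3.000,5.011)
total: 12 segments, chained into 1 closed loop(s), length Σ = 9.521844

segments=12 loops=1 length=9.522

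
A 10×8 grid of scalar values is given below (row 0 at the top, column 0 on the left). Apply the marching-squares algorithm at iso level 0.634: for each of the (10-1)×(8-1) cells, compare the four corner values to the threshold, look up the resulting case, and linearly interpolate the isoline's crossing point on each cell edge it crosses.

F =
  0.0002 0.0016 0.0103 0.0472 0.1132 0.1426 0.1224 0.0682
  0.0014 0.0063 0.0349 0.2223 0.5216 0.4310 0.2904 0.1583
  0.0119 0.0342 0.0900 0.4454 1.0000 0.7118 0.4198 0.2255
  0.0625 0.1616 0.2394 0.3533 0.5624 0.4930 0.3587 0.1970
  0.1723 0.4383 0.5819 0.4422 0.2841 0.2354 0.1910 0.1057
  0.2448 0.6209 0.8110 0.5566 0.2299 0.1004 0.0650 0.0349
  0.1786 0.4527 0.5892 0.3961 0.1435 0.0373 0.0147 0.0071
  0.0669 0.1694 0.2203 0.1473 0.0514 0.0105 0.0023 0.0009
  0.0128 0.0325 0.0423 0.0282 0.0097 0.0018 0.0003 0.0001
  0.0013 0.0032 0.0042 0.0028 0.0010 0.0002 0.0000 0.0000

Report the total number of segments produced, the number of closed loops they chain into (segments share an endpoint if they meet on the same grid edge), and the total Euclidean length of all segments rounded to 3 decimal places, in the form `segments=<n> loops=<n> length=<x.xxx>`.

segments=10 loops=2 length=9.661

cell (1,3): code 0100 → (1.235,4.000)–(2.000,3.340)
cell (1,4): code 1100 → (1.723,5.000)–(1.235,4.000)
cell (1,5): code 1000 → (2.000,5.266)–(1.723,5.000)
cell (2,3): code 0010 → (2.000,3.340)–(2.836,4.000)
cell (2,4): code 0011 → (2.836,4.000)–(2.356,5.000)
cell (2,5): code 0001 → (2.356,5.000)–(2.000,5.266)
cell (4,1): code 0100 → (4.227,2.000)–(5.000,1.069)
cell (4,2): code 1000 → (5.000,2.696)–(4.227,2.000)
cell (5,1): code 0010 → (5.000,1.069)–(5.798,2.000)
cell (5,2): code 0001 → (5.798,2.000)–(5.000,2.696)
total: 10 segments, chained into 2 closed loop(s), length Σ = 9.661332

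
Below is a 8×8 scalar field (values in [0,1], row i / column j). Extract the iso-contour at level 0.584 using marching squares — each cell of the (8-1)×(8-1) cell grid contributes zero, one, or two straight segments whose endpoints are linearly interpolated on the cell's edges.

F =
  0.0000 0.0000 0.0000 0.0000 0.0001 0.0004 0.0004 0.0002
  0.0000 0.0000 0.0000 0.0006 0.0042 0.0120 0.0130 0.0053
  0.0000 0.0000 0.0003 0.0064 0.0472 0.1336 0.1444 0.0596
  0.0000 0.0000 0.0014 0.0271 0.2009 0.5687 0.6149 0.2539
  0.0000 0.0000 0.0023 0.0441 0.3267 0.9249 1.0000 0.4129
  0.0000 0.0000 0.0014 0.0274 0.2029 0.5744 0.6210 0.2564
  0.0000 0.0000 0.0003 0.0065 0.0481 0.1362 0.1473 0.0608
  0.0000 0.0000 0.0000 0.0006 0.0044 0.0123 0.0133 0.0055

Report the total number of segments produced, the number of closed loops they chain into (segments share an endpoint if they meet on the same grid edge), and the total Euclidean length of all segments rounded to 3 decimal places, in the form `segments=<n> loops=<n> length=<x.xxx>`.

cell (2,5): code 0100 → (2.934,6.000)–(3.000,5.331)
cell (2,6): code 1000 → (3.000,6.086)–(2.934,6.000)
cell (3,4): code 0100 → (3.043,5.000)–(4.000,4.430)
cell (3,5): code 1110 → (3.000,5.331)–(3.043,5.000)
cell (3,6): code 1001 → (4.000,6.709)–(3.000,6.086)
cell (4,4): code 0010 → (4.000,4.430)–(4.973,5.000)
cell (4,5): code 0111 → (4.973,5.000)–(5.000,5.206)
cell (4,6): code 1001 → (5.000,6.101)–(4.000,6.709)
cell (5,5): code 0010 → (5.000,5.206)–(5.078,6.000)
cell (5,6): code 0001 → (5.078,6.000)–(5.000,6.101)
total: 10 segments, chained into 1 closed loop(s), length Σ = 6.836743

segments=10 loops=1 length=6.837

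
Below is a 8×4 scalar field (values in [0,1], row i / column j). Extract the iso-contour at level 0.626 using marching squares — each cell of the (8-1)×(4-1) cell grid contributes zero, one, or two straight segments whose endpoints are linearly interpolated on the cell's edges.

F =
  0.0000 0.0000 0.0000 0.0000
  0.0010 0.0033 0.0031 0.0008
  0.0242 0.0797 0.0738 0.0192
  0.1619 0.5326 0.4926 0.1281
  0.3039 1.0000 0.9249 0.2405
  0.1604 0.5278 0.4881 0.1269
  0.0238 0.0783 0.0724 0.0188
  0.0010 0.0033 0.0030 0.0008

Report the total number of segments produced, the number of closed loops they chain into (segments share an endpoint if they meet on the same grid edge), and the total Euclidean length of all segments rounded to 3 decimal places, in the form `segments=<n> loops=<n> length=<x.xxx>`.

segments=6 loops=1 length=5.562

cell (3,0): code 0100 → (3.200,1.000)–(4.000,0.463)
cell (3,1): code 1100 → (3.309,2.000)–(3.200,1.000)
cell (3,2): code 1000 → (4.000,2.437)–(3.309,2.000)
cell (4,0): code 0010 → (4.000,0.463)–(4.792,1.000)
cell (4,1): code 0011 → (4.792,1.000)–(4.684,2.000)
cell (4,2): code 0001 → (4.684,2.000)–(4.000,2.437)
total: 6 segments, chained into 1 closed loop(s), length Σ = 5.562159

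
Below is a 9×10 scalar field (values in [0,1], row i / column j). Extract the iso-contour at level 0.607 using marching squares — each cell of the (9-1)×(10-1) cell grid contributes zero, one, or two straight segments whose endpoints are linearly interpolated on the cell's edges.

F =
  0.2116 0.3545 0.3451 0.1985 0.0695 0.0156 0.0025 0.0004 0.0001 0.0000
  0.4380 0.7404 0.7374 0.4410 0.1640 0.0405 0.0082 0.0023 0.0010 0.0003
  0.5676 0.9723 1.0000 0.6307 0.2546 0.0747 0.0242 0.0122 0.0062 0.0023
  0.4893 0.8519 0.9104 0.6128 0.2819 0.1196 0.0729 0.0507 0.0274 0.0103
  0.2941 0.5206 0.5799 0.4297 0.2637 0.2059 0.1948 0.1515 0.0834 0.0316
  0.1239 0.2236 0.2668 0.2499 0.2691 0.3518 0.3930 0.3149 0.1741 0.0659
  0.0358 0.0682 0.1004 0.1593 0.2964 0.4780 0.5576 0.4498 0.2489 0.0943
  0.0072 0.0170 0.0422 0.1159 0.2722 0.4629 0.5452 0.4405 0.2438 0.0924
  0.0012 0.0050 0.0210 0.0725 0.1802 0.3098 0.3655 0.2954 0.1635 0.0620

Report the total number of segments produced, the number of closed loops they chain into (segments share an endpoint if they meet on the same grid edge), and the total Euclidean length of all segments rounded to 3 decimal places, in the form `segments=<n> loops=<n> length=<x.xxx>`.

cell (0,0): code 0100 → (0.654,1.000)–(1.000,0.559)
cell (0,1): code 1100 → (0.668,2.000)–(0.654,1.000)
cell (0,2): code 1000 → (1.000,2.440)–(0.668,2.000)
cell (1,0): code 0110 → (1.000,0.559)–(2.000,0.097)
cell (1,2): code 1101 → (1.875,3.000)–(1.000,2.440)
cell (1,3): code 1000 → (2.000,3.063)–(1.875,3.000)
cell (2,0): code 0110 → (2.000,0.097)–(3.000,0.325)
cell (2,3): code 1001 → (3.000,3.018)–(2.000,3.063)
cell (3,0): code 0010 → (3.000,0.325)–(3.739,1.000)
cell (3,1): code 0011 → (3.739,1.000)–(3.918,2.000)
cell (3,2): code 0011 → (3.918,2.000)–(3.032,3.000)
cell (3,3): code 0001 → (3.032,3.000)–(3.000,3.018)
total: 12 segments, chained into 1 closed loop(s), length Σ = 9.808301

segments=12 loops=1 length=9.808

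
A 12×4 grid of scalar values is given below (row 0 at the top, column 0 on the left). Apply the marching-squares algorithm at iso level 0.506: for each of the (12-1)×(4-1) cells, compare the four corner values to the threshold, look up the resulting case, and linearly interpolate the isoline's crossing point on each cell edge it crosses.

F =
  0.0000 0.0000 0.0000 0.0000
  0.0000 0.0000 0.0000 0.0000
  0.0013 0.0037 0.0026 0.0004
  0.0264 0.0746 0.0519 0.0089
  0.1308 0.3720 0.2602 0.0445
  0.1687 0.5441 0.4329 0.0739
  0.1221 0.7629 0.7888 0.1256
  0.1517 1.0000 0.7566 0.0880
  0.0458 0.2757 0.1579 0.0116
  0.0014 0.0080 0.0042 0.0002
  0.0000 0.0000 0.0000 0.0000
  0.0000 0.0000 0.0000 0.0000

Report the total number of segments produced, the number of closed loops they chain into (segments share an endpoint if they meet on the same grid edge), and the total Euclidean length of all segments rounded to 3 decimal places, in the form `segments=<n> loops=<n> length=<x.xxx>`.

segments=10 loops=1 length=7.796

cell (4,0): code 0100 → (4.779,1.000)–(5.000,0.899)
cell (4,1): code 1000 → (5.000,1.343)–(4.779,1.000)
cell (5,0): code 0110 → (5.000,0.899)–(6.000,0.599)
cell (5,1): code 1101 → (5.205,2.000)–(5.000,1.343)
cell (5,2): code 1000 → (6.000,2.426)–(5.205,2.000)
cell (6,0): code 0110 → (6.000,0.599)–(7.000,0.418)
cell (6,2): code 1001 → (7.000,2.375)–(6.000,2.426)
cell (7,0): code 0010 → (7.000,0.418)–(7.682,1.000)
cell (7,1): code 0011 → (7.682,1.000)–(7.419,2.000)
cell (7,2): code 0001 → (7.419,2.000)–(7.000,2.375)
total: 10 segments, chained into 1 closed loop(s), length Σ = 7.796302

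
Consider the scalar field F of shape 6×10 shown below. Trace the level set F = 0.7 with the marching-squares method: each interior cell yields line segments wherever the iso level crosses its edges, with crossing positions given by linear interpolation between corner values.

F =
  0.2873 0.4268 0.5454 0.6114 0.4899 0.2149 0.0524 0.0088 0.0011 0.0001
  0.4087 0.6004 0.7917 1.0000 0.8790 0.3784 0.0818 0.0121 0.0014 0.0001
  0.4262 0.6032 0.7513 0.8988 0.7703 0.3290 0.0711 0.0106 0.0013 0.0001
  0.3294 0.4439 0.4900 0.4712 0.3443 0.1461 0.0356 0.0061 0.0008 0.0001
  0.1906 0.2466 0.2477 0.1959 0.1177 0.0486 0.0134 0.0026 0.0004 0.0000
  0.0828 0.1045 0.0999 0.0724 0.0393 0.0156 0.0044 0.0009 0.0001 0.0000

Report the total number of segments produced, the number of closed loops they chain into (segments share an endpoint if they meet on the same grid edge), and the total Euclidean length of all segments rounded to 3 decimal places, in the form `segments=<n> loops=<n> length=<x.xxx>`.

cell (0,1): code 0100 → (0.628,2.000)–(1.000,1.521)
cell (0,2): code 1100 → (0.228,3.000)–(0.628,2.000)
cell (0,3): code 1100 → (0.540,4.000)–(0.228,3.000)
cell (0,4): code 1000 → (1.000,4.358)–(0.540,4.000)
cell (1,1): code 0110 → (1.000,1.521)–(2.000,1.654)
cell (1,4): code 1001 → (2.000,4.159)–(1.000,4.358)
cell (2,1): code 0010 → (2.000,1.654)–(2.196,2.000)
cell (2,2): code 0011 → (2.196,2.000)–(2.465,3.000)
cell (2,3): code 0011 → (2.465,3.000)–(2.165,4.000)
cell (2,4): code 0001 → (2.165,4.000)–(2.000,4.159)
total: 10 segments, chained into 1 closed loop(s), length Σ = 8.049298

segments=10 loops=1 length=8.049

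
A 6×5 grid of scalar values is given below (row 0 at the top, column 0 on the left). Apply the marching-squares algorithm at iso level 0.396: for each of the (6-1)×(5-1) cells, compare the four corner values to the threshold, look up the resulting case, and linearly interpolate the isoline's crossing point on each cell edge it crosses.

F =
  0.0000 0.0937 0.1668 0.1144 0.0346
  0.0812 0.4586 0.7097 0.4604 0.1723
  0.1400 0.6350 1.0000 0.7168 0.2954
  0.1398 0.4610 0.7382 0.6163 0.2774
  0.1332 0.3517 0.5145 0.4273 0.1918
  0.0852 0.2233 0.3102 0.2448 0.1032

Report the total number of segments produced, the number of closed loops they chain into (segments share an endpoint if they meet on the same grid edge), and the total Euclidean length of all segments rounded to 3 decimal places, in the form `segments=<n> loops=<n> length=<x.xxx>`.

cell (0,0): code 0100 → (0.828,1.000)–(1.000,0.834)
cell (0,1): code 1100 → (0.422,2.000)–(0.828,1.000)
cell (0,2): code 1100 → (0.814,3.000)–(0.422,2.000)
cell (0,3): code 1000 → (1.000,3.224)–(0.814,3.000)
cell (1,0): code 0110 → (1.000,0.834)–(2.000,0.517)
cell (1,3): code 1001 → (2.000,3.761)–(1.000,3.224)
cell (2,0): code 0110 → (2.000,0.517)–(3.000,0.798)
cell (2,3): code 1001 → (3.000,3.650)–(2.000,3.761)
cell (3,0): code 0010 → (3.000,0.798)–(3.595,1.000)
cell (3,1): code 0111 → (3.595,1.000)–(4.000,1.272)
cell (3,3): code 1001 → (4.000,3.133)–(3.000,3.650)
cell (4,1): code 0010 → (4.000,1.272)–(4.580,2.000)
cell (4,2): code 0011 → (4.580,2.000)–(4.172,3.000)
cell (4,3): code 0001 → (4.172,3.000)–(4.000,3.133)
total: 14 segments, chained into 1 closed loop(s), length Σ = 11.382150

segments=14 loops=1 length=11.382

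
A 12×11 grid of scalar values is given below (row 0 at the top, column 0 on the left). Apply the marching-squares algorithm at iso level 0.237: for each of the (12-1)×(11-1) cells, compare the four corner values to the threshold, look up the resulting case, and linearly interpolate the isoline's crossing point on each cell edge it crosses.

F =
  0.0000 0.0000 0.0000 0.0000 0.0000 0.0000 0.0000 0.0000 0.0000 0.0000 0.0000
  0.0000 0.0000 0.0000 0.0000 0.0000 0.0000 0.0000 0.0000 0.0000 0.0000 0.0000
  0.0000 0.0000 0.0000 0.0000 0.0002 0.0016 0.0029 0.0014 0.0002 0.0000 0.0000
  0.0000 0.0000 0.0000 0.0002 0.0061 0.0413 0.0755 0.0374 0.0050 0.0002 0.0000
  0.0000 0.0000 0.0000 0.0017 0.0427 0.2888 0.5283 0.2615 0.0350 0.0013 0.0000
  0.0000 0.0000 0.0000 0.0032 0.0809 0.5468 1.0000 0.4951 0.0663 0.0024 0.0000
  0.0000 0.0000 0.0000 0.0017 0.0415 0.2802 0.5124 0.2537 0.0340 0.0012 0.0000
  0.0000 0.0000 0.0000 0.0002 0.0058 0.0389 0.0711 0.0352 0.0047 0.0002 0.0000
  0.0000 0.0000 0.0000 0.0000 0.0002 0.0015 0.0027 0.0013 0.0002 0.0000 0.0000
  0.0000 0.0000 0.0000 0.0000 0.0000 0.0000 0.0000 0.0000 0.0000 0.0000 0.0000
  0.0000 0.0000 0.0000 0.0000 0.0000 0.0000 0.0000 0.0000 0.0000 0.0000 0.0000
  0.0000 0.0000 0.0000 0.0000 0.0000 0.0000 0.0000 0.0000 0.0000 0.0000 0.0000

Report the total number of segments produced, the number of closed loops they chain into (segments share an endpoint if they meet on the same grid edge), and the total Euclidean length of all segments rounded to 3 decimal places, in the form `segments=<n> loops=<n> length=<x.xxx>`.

segments=12 loops=1 length=9.726

cell (3,4): code 0100 → (3.791,5.000)–(4.000,4.790)
cell (3,5): code 1100 → (3.357,6.000)–(3.791,5.000)
cell (3,6): code 1100 → (3.891,7.000)–(3.357,6.000)
cell (3,7): code 1000 → (4.000,7.108)–(3.891,7.000)
cell (4,4): code 0110 → (4.000,4.790)–(5.000,4.335)
cell (4,7): code 1001 → (5.000,7.602)–(4.000,7.108)
cell (5,4): code 0110 → (5.000,4.335)–(6.000,4.819)
cell (5,7): code 1001 → (6.000,7.076)–(5.000,7.602)
cell (6,4): code 0010 → (6.000,4.819)–(6.179,5.000)
cell (6,5): code 0011 → (6.179,5.000)–(6.624,6.000)
cell (6,6): code 0011 → (6.624,6.000)–(6.076,7.000)
cell (6,7): code 0001 → (6.076,7.000)–(6.000,7.076)
total: 12 segments, chained into 1 closed loop(s), length Σ = 9.725945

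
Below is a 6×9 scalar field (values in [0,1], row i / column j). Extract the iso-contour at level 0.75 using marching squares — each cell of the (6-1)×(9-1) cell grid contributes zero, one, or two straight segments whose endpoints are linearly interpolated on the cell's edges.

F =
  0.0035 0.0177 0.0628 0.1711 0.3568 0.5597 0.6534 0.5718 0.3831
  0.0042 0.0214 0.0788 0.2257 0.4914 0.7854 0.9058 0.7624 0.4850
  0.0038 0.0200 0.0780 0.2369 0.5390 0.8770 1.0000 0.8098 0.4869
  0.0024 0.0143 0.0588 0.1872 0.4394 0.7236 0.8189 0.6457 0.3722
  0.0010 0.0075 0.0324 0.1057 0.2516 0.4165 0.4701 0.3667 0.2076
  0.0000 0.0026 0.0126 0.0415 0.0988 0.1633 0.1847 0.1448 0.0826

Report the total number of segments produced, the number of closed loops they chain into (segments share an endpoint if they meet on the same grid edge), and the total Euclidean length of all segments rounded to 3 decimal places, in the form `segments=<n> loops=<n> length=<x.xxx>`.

segments=12 loops=1 length=8.275

cell (0,4): code 0100 → (0.843,5.000)–(1.000,4.880)
cell (0,5): code 1100 → (0.383,6.000)–(0.843,5.000)
cell (0,6): code 1100 → (0.935,7.000)–(0.383,6.000)
cell (0,7): code 1000 → (1.000,7.045)–(0.935,7.000)
cell (1,4): code 0110 → (1.000,4.880)–(2.000,4.624)
cell (1,7): code 1001 → (2.000,7.185)–(1.000,7.045)
cell (2,4): code 0010 → (2.000,4.624)–(2.828,5.000)
cell (2,5): code 0111 → (2.828,5.000)–(3.000,5.277)
cell (2,6): code 1011 → (3.000,6.398)–(2.364,7.000)
cell (2,7): code 0001 → (2.364,7.000)–(2.000,7.185)
cell (3,5): code 0010 → (3.000,5.277)–(3.198,6.000)
cell (3,6): code 0001 → (3.198,6.000)–(3.000,6.398)
total: 12 segments, chained into 1 closed loop(s), length Σ = 8.275085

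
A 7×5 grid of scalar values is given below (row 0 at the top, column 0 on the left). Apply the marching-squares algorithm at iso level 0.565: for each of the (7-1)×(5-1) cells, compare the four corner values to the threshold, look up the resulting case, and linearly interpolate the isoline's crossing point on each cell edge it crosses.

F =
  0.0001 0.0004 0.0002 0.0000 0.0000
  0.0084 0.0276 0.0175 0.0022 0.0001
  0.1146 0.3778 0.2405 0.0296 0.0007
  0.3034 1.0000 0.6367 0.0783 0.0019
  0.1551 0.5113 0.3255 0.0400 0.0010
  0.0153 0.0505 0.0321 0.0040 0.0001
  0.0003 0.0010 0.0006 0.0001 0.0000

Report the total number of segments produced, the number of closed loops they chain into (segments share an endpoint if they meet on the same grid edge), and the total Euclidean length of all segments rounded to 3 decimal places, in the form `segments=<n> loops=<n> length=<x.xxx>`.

segments=6 loops=1 length=4.835

cell (2,0): code 0100 → (2.301,1.000)–(3.000,0.376)
cell (2,1): code 1100 → (2.819,2.000)–(2.301,1.000)
cell (2,2): code 1000 → (3.000,2.128)–(2.819,2.000)
cell (3,0): code 0010 → (3.000,0.376)–(3.890,1.000)
cell (3,1): code 0011 → (3.890,1.000)–(3.230,2.000)
cell (3,2): code 0001 → (3.230,2.000)–(3.000,2.128)
total: 6 segments, chained into 1 closed loop(s), length Σ = 4.834669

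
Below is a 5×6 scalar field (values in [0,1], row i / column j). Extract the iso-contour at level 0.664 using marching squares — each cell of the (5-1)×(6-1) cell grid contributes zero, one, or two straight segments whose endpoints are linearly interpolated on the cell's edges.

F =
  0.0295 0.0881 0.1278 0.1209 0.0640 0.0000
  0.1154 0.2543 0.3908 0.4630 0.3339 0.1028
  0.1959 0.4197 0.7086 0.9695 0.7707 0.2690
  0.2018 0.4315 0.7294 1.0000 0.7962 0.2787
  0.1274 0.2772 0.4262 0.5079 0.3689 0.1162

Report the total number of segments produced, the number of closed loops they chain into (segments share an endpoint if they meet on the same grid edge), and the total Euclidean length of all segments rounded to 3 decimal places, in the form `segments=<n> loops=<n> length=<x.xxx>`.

cell (1,1): code 0100 → (1.860,2.000)–(2.000,1.846)
cell (1,2): code 1100 → (1.397,3.000)–(1.860,2.000)
cell (1,3): code 1100 → (1.756,4.000)–(1.397,3.000)
cell (1,4): code 1000 → (2.000,4.213)–(1.756,4.000)
cell (2,1): code 0110 → (2.000,1.846)–(3.000,1.780)
cell (2,4): code 1001 → (3.000,4.255)–(2.000,4.213)
cell (3,1): code 0010 → (3.000,1.780)–(3.216,2.000)
cell (3,2): code 0011 → (3.216,2.000)–(3.683,3.000)
cell (3,3): code 0011 → (3.683,3.000)–(3.309,4.000)
cell (3,4): code 0001 → (3.309,4.000)–(3.000,4.255)
total: 10 segments, chained into 1 closed loop(s), length Σ = 7.580052

segments=10 loops=1 length=7.580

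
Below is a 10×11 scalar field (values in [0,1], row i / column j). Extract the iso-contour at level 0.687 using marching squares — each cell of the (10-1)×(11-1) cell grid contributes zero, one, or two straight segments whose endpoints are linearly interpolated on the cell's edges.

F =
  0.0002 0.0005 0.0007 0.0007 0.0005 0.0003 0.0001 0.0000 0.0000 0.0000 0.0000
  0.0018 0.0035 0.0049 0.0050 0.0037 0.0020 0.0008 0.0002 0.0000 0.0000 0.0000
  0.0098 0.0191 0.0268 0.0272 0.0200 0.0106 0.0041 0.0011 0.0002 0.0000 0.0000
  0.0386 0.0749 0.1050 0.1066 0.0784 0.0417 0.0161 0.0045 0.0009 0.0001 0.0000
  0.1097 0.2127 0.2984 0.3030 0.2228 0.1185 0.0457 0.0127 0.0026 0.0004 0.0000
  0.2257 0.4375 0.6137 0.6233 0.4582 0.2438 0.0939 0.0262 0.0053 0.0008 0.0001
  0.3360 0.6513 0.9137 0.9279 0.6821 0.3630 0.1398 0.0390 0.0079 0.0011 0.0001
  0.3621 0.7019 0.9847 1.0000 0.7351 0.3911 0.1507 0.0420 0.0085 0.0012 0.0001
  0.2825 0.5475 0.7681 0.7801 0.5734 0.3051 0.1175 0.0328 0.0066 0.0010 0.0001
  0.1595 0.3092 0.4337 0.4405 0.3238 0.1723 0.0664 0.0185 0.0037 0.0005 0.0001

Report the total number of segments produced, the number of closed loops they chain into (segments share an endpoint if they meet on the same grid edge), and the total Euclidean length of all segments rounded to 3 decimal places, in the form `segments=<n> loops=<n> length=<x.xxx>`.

segments=14 loops=1 length=9.835

cell (5,1): code 0100 → (5.244,2.000)–(6.000,1.136)
cell (5,2): code 1100 → (5.209,3.000)–(5.244,2.000)
cell (5,3): code 1000 → (6.000,3.980)–(5.209,3.000)
cell (6,0): code 0100 → (6.706,1.000)–(7.000,0.956)
cell (6,1): code 1110 → (6.000,1.136)–(6.706,1.000)
cell (6,3): code 1101 → (6.092,4.000)–(6.000,3.980)
cell (6,4): code 1000 → (7.000,4.140)–(6.092,4.000)
cell (7,0): code 0010 → (7.000,0.956)–(7.097,1.000)
cell (7,1): code 0111 → (7.097,1.000)–(8.000,1.632)
cell (7,3): code 1011 → (8.000,3.450)–(7.297,4.000)
cell (7,4): code 0001 → (7.297,4.000)–(7.000,4.140)
cell (8,1): code 0010 → (8.000,1.632)–(8.243,2.000)
cell (8,2): code 0011 → (8.243,2.000)–(8.274,3.000)
cell (8,3): code 0001 → (8.274,3.000)–(8.000,3.450)
total: 14 segments, chained into 1 closed loop(s), length Σ = 9.834533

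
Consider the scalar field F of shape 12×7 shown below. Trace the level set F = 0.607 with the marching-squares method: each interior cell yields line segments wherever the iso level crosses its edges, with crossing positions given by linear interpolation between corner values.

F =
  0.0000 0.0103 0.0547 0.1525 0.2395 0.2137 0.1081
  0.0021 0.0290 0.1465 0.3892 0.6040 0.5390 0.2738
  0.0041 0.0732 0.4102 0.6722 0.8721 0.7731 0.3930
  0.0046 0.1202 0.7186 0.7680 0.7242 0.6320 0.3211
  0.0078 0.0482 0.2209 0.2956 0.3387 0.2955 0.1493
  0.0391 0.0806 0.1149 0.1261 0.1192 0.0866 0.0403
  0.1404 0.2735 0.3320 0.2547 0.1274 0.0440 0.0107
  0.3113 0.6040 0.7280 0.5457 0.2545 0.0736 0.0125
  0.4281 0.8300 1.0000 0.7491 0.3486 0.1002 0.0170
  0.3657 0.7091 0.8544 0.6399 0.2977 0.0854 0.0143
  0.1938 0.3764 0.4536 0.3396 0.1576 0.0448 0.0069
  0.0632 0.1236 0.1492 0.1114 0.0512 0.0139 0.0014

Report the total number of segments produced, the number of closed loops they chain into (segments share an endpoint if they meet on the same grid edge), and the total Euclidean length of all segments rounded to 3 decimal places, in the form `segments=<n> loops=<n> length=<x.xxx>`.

cell (1,2): code 0100 → (1.770,3.000)–(2.000,2.751)
cell (1,3): code 1100 → (1.011,4.000)–(1.770,3.000)
cell (1,4): code 1100 → (1.290,5.000)–(1.011,4.000)
cell (1,5): code 1000 → (2.000,5.437)–(1.290,5.000)
cell (2,1): code 0100 → (2.638,2.000)–(3.000,1.814)
cell (2,2): code 1110 → (2.000,2.751)–(2.638,2.000)
cell (2,5): code 1001 → (3.000,5.080)–(2.000,5.437)
cell (3,1): code 0010 → (3.000,1.814)–(3.224,2.000)
cell (3,2): code 0011 → (3.224,2.000)–(3.341,3.000)
cell (3,3): code 0011 → (3.341,3.000)–(3.304,4.000)
cell (3,4): code 0011 → (3.304,4.000)–(3.074,5.000)
cell (3,5): code 0001 → (3.074,5.000)–(3.000,5.080)
cell (6,1): code 0100 → (6.694,2.000)–(7.000,1.024)
cell (6,2): code 1000 → (7.000,2.664)–(6.694,2.000)
cell (7,0): code 0100 → (7.013,1.000)–(8.000,0.445)
cell (7,1): code 1110 → (7.000,1.024)–(7.013,1.000)
cell (7,2): code 1101 → (7.301,3.000)–(7.000,2.664)
cell (7,3): code 1000 → (8.000,3.355)–(7.301,3.000)
cell (8,0): code 0110 → (8.000,0.445)–(9.000,0.703)
cell (8,3): code 1001 → (9.000,3.096)–(8.000,3.355)
cell (9,0): code 0010 → (9.000,0.703)–(9.307,1.000)
cell (9,1): code 0011 → (9.307,1.000)–(9.617,2.000)
cell (9,2): code 0011 → (9.617,2.000)–(9.110,3.000)
cell (9,3): code 0001 → (9.110,3.000)–(9.000,3.096)
total: 24 segments, chained into 2 closed loop(s), length Σ = 18.309898

segments=24 loops=2 length=18.310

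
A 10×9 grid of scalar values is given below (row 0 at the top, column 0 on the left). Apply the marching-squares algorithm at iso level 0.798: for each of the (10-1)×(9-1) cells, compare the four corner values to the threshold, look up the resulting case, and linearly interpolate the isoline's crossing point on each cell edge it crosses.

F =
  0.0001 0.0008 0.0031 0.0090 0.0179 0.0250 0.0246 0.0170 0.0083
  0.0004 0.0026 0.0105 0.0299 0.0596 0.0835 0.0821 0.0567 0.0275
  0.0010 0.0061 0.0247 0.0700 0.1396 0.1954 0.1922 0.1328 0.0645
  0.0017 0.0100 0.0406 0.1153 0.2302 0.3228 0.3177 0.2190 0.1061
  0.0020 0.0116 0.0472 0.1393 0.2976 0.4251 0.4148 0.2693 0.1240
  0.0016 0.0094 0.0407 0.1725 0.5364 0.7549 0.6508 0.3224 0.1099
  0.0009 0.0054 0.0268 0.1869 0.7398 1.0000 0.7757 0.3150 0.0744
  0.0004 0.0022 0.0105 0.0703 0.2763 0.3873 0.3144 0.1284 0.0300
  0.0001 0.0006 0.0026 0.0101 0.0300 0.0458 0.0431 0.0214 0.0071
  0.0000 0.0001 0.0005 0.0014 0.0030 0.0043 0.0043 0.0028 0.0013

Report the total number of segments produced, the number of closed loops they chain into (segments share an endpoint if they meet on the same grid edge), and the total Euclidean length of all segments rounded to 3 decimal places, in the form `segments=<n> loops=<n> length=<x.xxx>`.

cell (5,4): code 0100 → (5.176,5.000)–(6.000,4.224)
cell (5,5): code 1000 → (6.000,5.901)–(5.176,5.000)
cell (6,4): code 0010 → (6.000,4.224)–(6.330,5.000)
cell (6,5): code 0001 → (6.330,5.000)–(6.000,5.901)
total: 4 segments, chained into 1 closed loop(s), length Σ = 4.155443

segments=4 loops=1 length=4.155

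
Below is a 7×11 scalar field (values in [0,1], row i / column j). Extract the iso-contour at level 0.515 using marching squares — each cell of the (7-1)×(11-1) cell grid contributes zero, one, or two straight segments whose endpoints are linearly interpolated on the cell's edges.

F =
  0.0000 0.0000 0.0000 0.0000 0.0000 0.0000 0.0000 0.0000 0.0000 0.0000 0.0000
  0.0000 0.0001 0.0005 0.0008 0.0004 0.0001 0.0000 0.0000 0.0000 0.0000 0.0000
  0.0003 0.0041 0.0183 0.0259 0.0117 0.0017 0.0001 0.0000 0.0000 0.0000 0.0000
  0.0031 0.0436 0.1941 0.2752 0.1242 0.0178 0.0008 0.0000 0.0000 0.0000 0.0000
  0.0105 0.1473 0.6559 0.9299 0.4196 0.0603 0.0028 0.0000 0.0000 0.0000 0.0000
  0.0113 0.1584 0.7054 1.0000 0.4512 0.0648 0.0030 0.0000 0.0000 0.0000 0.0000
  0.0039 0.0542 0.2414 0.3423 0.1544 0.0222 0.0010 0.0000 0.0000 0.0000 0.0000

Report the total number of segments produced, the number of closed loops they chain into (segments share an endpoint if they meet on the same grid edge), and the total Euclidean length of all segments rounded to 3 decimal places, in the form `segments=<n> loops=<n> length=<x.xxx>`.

segments=8 loops=1 length=7.242

cell (3,1): code 0100 → (3.695,2.000)–(4.000,1.723)
cell (3,2): code 1100 → (3.366,3.000)–(3.695,2.000)
cell (3,3): code 1000 → (4.000,3.813)–(3.366,3.000)
cell (4,1): code 0110 → (4.000,1.723)–(5.000,1.652)
cell (4,3): code 1001 → (5.000,3.884)–(4.000,3.813)
cell (5,1): code 0010 → (5.000,1.652)–(5.410,2.000)
cell (5,2): code 0011 → (5.410,2.000)–(5.737,3.000)
cell (5,3): code 0001 → (5.737,3.000)–(5.000,3.884)
total: 8 segments, chained into 1 closed loop(s), length Σ = 7.241816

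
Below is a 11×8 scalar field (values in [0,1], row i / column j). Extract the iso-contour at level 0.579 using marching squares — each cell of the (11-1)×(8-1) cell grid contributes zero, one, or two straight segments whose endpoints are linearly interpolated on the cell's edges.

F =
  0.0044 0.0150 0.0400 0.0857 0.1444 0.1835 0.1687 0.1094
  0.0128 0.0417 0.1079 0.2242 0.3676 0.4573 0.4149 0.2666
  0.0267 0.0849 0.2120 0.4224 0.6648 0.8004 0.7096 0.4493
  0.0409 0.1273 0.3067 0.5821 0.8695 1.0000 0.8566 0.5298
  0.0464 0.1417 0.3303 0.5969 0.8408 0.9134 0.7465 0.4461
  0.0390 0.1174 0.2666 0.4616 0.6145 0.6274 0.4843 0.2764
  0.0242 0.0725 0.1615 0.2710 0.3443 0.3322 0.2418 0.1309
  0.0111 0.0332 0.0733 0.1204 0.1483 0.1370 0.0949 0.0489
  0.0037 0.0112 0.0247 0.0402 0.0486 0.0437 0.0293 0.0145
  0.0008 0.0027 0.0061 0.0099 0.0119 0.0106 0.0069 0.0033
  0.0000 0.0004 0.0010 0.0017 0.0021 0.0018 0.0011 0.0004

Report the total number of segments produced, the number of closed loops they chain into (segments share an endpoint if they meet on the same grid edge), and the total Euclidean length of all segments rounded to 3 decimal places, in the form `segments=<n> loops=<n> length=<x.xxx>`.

cell (1,3): code 0100 → (1.711,4.000)–(2.000,3.646)
cell (1,4): code 1100 → (1.355,5.000)–(1.711,4.000)
cell (1,5): code 1100 → (1.557,6.000)–(1.355,5.000)
cell (1,6): code 1000 → (2.000,6.502)–(1.557,6.000)
cell (2,2): code 0100 → (2.981,3.000)–(3.000,2.989)
cell (2,3): code 1110 → (2.000,3.646)–(2.981,3.000)
cell (2,6): code 1001 → (3.000,6.849)–(2.000,6.502)
cell (3,2): code 0110 → (3.000,2.989)–(4.000,2.933)
cell (3,6): code 1001 → (4.000,6.558)–(3.000,6.849)
cell (4,2): code 0010 → (4.000,2.933)–(4.132,3.000)
cell (4,3): code 0111 → (4.132,3.000)–(5.000,3.768)
cell (4,5): code 1011 → (5.000,5.338)–(4.639,6.000)
cell (4,6): code 0001 → (4.639,6.000)–(4.000,6.558)
cell (5,3): code 0010 → (5.000,3.768)–(5.131,4.000)
cell (5,4): code 0011 → (5.131,4.000)–(5.164,5.000)
cell (5,5): code 0001 → (5.164,5.000)–(5.000,5.338)
total: 16 segments, chained into 1 closed loop(s), length Σ = 12.058851

segments=16 loops=1 length=12.059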